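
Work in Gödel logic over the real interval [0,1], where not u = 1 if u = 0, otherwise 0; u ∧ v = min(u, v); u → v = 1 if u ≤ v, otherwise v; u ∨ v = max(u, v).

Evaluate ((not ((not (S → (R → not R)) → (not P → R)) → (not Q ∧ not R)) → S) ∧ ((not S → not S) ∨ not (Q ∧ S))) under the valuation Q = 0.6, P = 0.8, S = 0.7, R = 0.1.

0.70

not R: Gödel ¬ of 0.1 = 0 (operand ≠ 0)
(R → not R): 0.1 > 0, so result = 0
(S → (R → not R)): 0.7 > 0, so result = 0
not (S → (R → not R)): Gödel ¬ of 0 = 1 (operand is 0)
not P: Gödel ¬ of 0.8 = 0 (operand ≠ 0)
(not P → R): 0 ≤ 0.1, so result = 1
(not (S → (R → not R)) → (not P → R)): 1 ≤ 1, so result = 1
not Q: Gödel ¬ of 0.6 = 0 (operand ≠ 0)
not R: Gödel ¬ of 0.1 = 0 (operand ≠ 0)
(not Q ∧ not R) = min(0, 0) = 0
((not (S → (R → not R)) → (not P → R)) → (not Q ∧ not R)): 1 > 0, so result = 0
not ((not (S → (R → not R)) → (not P → R)) → (not Q ∧ not R)): Gödel ¬ of 0 = 1 (operand is 0)
(not ((not (S → (R → not R)) → (not P → R)) → (not Q ∧ not R)) → S): 1 > 0.7, so result = 0.7
not S: Gödel ¬ of 0.7 = 0 (operand ≠ 0)
not S: Gödel ¬ of 0.7 = 0 (operand ≠ 0)
(not S → not S): 0 ≤ 0, so result = 1
(Q ∧ S) = min(0.6, 0.7) = 0.6
not (Q ∧ S): Gödel ¬ of 0.6 = 0 (operand ≠ 0)
((not S → not S) ∨ not (Q ∧ S)) = max(1, 0) = 1
((not ((not (S → (R → not R)) → (not P → R)) → (not Q ∧ not R)) → S) ∧ ((not S → not S) ∨ not (Q ∧ S))) = min(0.7, 1) = 0.7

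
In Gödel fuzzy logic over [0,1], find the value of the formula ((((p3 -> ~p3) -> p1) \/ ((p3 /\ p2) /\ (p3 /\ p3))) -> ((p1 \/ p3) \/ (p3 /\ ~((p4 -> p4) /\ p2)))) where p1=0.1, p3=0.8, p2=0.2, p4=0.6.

0.80

~p3: Gödel ¬ of 0.8 = 0 (operand ≠ 0)
(p3 -> ~p3): 0.8 > 0, so result = 0
((p3 -> ~p3) -> p1): 0 ≤ 0.1, so result = 1
(p3 /\ p2) = min(0.8, 0.2) = 0.2
(p3 /\ p3) = min(0.8, 0.8) = 0.8
((p3 /\ p2) /\ (p3 /\ p3)) = min(0.2, 0.8) = 0.2
(((p3 -> ~p3) -> p1) \/ ((p3 /\ p2) /\ (p3 /\ p3))) = max(1, 0.2) = 1
(p1 \/ p3) = max(0.1, 0.8) = 0.8
(p4 -> p4): 0.6 ≤ 0.6, so result = 1
((p4 -> p4) /\ p2) = min(1, 0.2) = 0.2
~((p4 -> p4) /\ p2): Gödel ¬ of 0.2 = 0 (operand ≠ 0)
(p3 /\ ~((p4 -> p4) /\ p2)) = min(0.8, 0) = 0
((p1 \/ p3) \/ (p3 /\ ~((p4 -> p4) /\ p2))) = max(0.8, 0) = 0.8
((((p3 -> ~p3) -> p1) \/ ((p3 /\ p2) /\ (p3 /\ p3))) -> ((p1 \/ p3) \/ (p3 /\ ~((p4 -> p4) /\ p2)))): 1 > 0.8, so result = 0.8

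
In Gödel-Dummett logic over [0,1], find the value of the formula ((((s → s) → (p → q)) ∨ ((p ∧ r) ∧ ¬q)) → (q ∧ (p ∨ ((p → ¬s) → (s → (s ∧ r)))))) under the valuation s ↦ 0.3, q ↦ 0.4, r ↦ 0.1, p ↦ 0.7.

(s → s): 0.3 ≤ 0.3, so result = 1
(p → q): 0.7 > 0.4, so result = 0.4
((s → s) → (p → q)): 1 > 0.4, so result = 0.4
(p ∧ r) = min(0.7, 0.1) = 0.1
¬q: Gödel ¬ of 0.4 = 0 (operand ≠ 0)
((p ∧ r) ∧ ¬q) = min(0.1, 0) = 0
(((s → s) → (p → q)) ∨ ((p ∧ r) ∧ ¬q)) = max(0.4, 0) = 0.4
¬s: Gödel ¬ of 0.3 = 0 (operand ≠ 0)
(p → ¬s): 0.7 > 0, so result = 0
(s ∧ r) = min(0.3, 0.1) = 0.1
(s → (s ∧ r)): 0.3 > 0.1, so result = 0.1
((p → ¬s) → (s → (s ∧ r))): 0 ≤ 0.1, so result = 1
(p ∨ ((p → ¬s) → (s → (s ∧ r)))) = max(0.7, 1) = 1
(q ∧ (p ∨ ((p → ¬s) → (s → (s ∧ r))))) = min(0.4, 1) = 0.4
((((s → s) → (p → q)) ∨ ((p ∧ r) ∧ ¬q)) → (q ∧ (p ∨ ((p → ¬s) → (s → (s ∧ r)))))): 0.4 ≤ 0.4, so result = 1

1.00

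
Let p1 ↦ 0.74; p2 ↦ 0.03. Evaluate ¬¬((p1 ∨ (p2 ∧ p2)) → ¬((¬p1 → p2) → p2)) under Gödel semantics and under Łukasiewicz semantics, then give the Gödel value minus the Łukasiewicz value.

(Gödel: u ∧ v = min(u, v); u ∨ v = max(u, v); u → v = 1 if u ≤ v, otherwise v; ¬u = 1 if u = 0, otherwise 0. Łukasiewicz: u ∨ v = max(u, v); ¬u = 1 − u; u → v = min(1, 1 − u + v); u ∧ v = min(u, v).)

-1.00

Gödel evaluation:
  (p2 ∧ p2) = min(0.03, 0.03) = 0.03
  (p1 ∨ (p2 ∧ p2)) = max(0.74, 0.03) = 0.74
  ¬p1: Gödel ¬ of 0.74 = 0 (operand ≠ 0)
  (¬p1 → p2): 0 ≤ 0.03, so result = 1
  ((¬p1 → p2) → p2): 1 > 0.03, so result = 0.03
  ¬((¬p1 → p2) → p2): Gödel ¬ of 0.03 = 0 (operand ≠ 0)
  ((p1 ∨ (p2 ∧ p2)) → ¬((¬p1 → p2) → p2)): 0.74 > 0, so result = 0
  ¬((p1 ∨ (p2 ∧ p2)) → ¬((¬p1 → p2) → p2)): Gödel ¬ of 0 = 1 (operand is 0)
  ¬¬((p1 ∨ (p2 ∧ p2)) → ¬((¬p1 → p2) → p2)): Gödel ¬ of 1 = 0 (operand ≠ 0)
  Gödel value = 0
Łukasiewicz evaluation:
  (p2 ∧ p2) = min(0.03, 0.03) = 0.03
  (p1 ∨ (p2 ∧ p2)) = max(0.74, 0.03) = 0.74
  ¬p1: Łukasiewicz ¬ gives 1 − 0.74 = 0.26
  (¬p1 → p2): min(1, 1 − 0.26 + 0.03) = 0.77
  ((¬p1 → p2) → p2): min(1, 1 − 0.77 + 0.03) = 0.26
  ¬((¬p1 → p2) → p2): Łukasiewicz ¬ gives 1 − 0.26 = 0.74
  ((p1 ∨ (p2 ∧ p2)) → ¬((¬p1 → p2) → p2)): min(1, 1 − 0.74 + 0.74) = 1
  ¬((p1 ∨ (p2 ∧ p2)) → ¬((¬p1 → p2) → p2)): Łukasiewicz ¬ gives 1 − 1 = 0
  ¬¬((p1 ∨ (p2 ∧ p2)) → ¬((¬p1 → p2) → p2)): Łukasiewicz ¬ gives 1 − 0 = 1
  Łukasiewicz value = 1
Difference: 0 − 1 = -1.00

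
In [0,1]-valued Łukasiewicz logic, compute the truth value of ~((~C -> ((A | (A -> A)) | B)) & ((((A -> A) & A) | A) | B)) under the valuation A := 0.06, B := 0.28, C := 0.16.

0.72

~C: Łukasiewicz ¬ gives 1 − 0.16 = 0.84
(A -> A): min(1, 1 − 0.06 + 0.06) = 1
(A | (A -> A)) = max(0.06, 1) = 1
((A | (A -> A)) | B) = max(1, 0.28) = 1
(~C -> ((A | (A -> A)) | B)): min(1, 1 − 0.84 + 1) = 1
(A -> A): min(1, 1 − 0.06 + 0.06) = 1
((A -> A) & A) = min(1, 0.06) = 0.06
(((A -> A) & A) | A) = max(0.06, 0.06) = 0.06
((((A -> A) & A) | A) | B) = max(0.06, 0.28) = 0.28
((~C -> ((A | (A -> A)) | B)) & ((((A -> A) & A) | A) | B)) = min(1, 0.28) = 0.28
~((~C -> ((A | (A -> A)) | B)) & ((((A -> A) & A) | A) | B)): Łukasiewicz ¬ gives 1 − 0.28 = 0.72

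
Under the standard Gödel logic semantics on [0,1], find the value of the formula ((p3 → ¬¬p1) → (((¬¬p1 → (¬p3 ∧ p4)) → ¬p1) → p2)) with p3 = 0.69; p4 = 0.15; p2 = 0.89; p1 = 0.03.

0.89

¬p1: Gödel ¬ of 0.03 = 0 (operand ≠ 0)
¬¬p1: Gödel ¬ of 0 = 1 (operand is 0)
(p3 → ¬¬p1): 0.69 ≤ 1, so result = 1
¬p1: Gödel ¬ of 0.03 = 0 (operand ≠ 0)
¬¬p1: Gödel ¬ of 0 = 1 (operand is 0)
¬p3: Gödel ¬ of 0.69 = 0 (operand ≠ 0)
(¬p3 ∧ p4) = min(0, 0.15) = 0
(¬¬p1 → (¬p3 ∧ p4)): 1 > 0, so result = 0
¬p1: Gödel ¬ of 0.03 = 0 (operand ≠ 0)
((¬¬p1 → (¬p3 ∧ p4)) → ¬p1): 0 ≤ 0, so result = 1
(((¬¬p1 → (¬p3 ∧ p4)) → ¬p1) → p2): 1 > 0.89, so result = 0.89
((p3 → ¬¬p1) → (((¬¬p1 → (¬p3 ∧ p4)) → ¬p1) → p2)): 1 > 0.89, so result = 0.89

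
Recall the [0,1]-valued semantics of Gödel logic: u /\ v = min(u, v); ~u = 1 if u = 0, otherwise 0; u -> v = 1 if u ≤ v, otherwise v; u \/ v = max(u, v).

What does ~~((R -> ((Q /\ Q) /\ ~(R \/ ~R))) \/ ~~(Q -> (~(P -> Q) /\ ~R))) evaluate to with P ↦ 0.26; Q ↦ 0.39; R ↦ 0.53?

(Q /\ Q) = min(0.39, 0.39) = 0.39
~R: Gödel ¬ of 0.53 = 0 (operand ≠ 0)
(R \/ ~R) = max(0.53, 0) = 0.53
~(R \/ ~R): Gödel ¬ of 0.53 = 0 (operand ≠ 0)
((Q /\ Q) /\ ~(R \/ ~R)) = min(0.39, 0) = 0
(R -> ((Q /\ Q) /\ ~(R \/ ~R))): 0.53 > 0, so result = 0
(P -> Q): 0.26 ≤ 0.39, so result = 1
~(P -> Q): Gödel ¬ of 1 = 0 (operand ≠ 0)
~R: Gödel ¬ of 0.53 = 0 (operand ≠ 0)
(~(P -> Q) /\ ~R) = min(0, 0) = 0
(Q -> (~(P -> Q) /\ ~R)): 0.39 > 0, so result = 0
~(Q -> (~(P -> Q) /\ ~R)): Gödel ¬ of 0 = 1 (operand is 0)
~~(Q -> (~(P -> Q) /\ ~R)): Gödel ¬ of 1 = 0 (operand ≠ 0)
((R -> ((Q /\ Q) /\ ~(R \/ ~R))) \/ ~~(Q -> (~(P -> Q) /\ ~R))) = max(0, 0) = 0
~((R -> ((Q /\ Q) /\ ~(R \/ ~R))) \/ ~~(Q -> (~(P -> Q) /\ ~R))): Gödel ¬ of 0 = 1 (operand is 0)
~~((R -> ((Q /\ Q) /\ ~(R \/ ~R))) \/ ~~(Q -> (~(P -> Q) /\ ~R))): Gödel ¬ of 1 = 0 (operand ≠ 0)

0.00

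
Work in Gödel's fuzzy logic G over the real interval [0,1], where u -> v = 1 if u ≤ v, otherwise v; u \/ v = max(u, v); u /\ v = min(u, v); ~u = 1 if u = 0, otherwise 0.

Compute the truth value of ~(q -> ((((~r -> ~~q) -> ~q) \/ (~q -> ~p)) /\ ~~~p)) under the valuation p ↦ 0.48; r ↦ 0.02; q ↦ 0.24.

~r: Gödel ¬ of 0.02 = 0 (operand ≠ 0)
~q: Gödel ¬ of 0.24 = 0 (operand ≠ 0)
~~q: Gödel ¬ of 0 = 1 (operand is 0)
(~r -> ~~q): 0 ≤ 1, so result = 1
~q: Gödel ¬ of 0.24 = 0 (operand ≠ 0)
((~r -> ~~q) -> ~q): 1 > 0, so result = 0
~q: Gödel ¬ of 0.24 = 0 (operand ≠ 0)
~p: Gödel ¬ of 0.48 = 0 (operand ≠ 0)
(~q -> ~p): 0 ≤ 0, so result = 1
(((~r -> ~~q) -> ~q) \/ (~q -> ~p)) = max(0, 1) = 1
~p: Gödel ¬ of 0.48 = 0 (operand ≠ 0)
~~p: Gödel ¬ of 0 = 1 (operand is 0)
~~~p: Gödel ¬ of 1 = 0 (operand ≠ 0)
((((~r -> ~~q) -> ~q) \/ (~q -> ~p)) /\ ~~~p) = min(1, 0) = 0
(q -> ((((~r -> ~~q) -> ~q) \/ (~q -> ~p)) /\ ~~~p)): 0.24 > 0, so result = 0
~(q -> ((((~r -> ~~q) -> ~q) \/ (~q -> ~p)) /\ ~~~p)): Gödel ¬ of 0 = 1 (operand is 0)

1.00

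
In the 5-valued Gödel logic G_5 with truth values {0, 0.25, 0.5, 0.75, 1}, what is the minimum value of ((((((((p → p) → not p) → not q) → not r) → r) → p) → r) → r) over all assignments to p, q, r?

0.25

The minimum is attained at p = 0, q = 0, r = 0.25:
  (p → p): 0 ≤ 0, so result = 1
  not p: Gödel ¬ of 0 = 1 (operand is 0)
  ((p → p) → not p): 1 ≤ 1, so result = 1
  not q: Gödel ¬ of 0 = 1 (operand is 0)
  (((p → p) → not p) → not q): 1 ≤ 1, so result = 1
  not r: Gödel ¬ of 0.25 = 0 (operand ≠ 0)
  ((((p → p) → not p) → not q) → not r): 1 > 0, so result = 0
  (((((p → p) → not p) → not q) → not r) → r): 0 ≤ 0.25, so result = 1
  ((((((p → p) → not p) → not q) → not r) → r) → p): 1 > 0, so result = 0
  (((((((p → p) → not p) → not q) → not r) → r) → p) → r): 0 ≤ 0.25, so result = 1
  ((((((((p → p) → not p) → not q) → not r) → r) → p) → r) → r): 1 > 0.25, so result = 0.25
Checking all 125 assignments confirms none give a value below 0.25.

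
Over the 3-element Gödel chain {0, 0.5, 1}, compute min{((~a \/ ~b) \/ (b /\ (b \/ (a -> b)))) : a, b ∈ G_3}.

0.50

The minimum is attained at a = 0.5, b = 0.5:
  ~a: Gödel ¬ of 0.5 = 0 (operand ≠ 0)
  ~b: Gödel ¬ of 0.5 = 0 (operand ≠ 0)
  (~a \/ ~b) = max(0, 0) = 0
  (a -> b): 0.5 ≤ 0.5, so result = 1
  (b \/ (a -> b)) = max(0.5, 1) = 1
  (b /\ (b \/ (a -> b))) = min(0.5, 1) = 0.5
  ((~a \/ ~b) \/ (b /\ (b \/ (a -> b)))) = max(0, 0.5) = 0.5
Checking all 9 assignments confirms none give a value below 0.50.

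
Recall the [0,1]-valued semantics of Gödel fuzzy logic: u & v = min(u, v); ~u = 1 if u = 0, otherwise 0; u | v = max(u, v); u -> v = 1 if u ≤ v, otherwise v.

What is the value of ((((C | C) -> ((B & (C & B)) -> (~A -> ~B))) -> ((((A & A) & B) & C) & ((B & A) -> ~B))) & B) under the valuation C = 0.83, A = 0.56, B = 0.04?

0.00

(C | C) = max(0.83, 0.83) = 0.83
(C & B) = min(0.83, 0.04) = 0.04
(B & (C & B)) = min(0.04, 0.04) = 0.04
~A: Gödel ¬ of 0.56 = 0 (operand ≠ 0)
~B: Gödel ¬ of 0.04 = 0 (operand ≠ 0)
(~A -> ~B): 0 ≤ 0, so result = 1
((B & (C & B)) -> (~A -> ~B)): 0.04 ≤ 1, so result = 1
((C | C) -> ((B & (C & B)) -> (~A -> ~B))): 0.83 ≤ 1, so result = 1
(A & A) = min(0.56, 0.56) = 0.56
((A & A) & B) = min(0.56, 0.04) = 0.04
(((A & A) & B) & C) = min(0.04, 0.83) = 0.04
(B & A) = min(0.04, 0.56) = 0.04
~B: Gödel ¬ of 0.04 = 0 (operand ≠ 0)
((B & A) -> ~B): 0.04 > 0, so result = 0
((((A & A) & B) & C) & ((B & A) -> ~B)) = min(0.04, 0) = 0
(((C | C) -> ((B & (C & B)) -> (~A -> ~B))) -> ((((A & A) & B) & C) & ((B & A) -> ~B))): 1 > 0, so result = 0
((((C | C) -> ((B & (C & B)) -> (~A -> ~B))) -> ((((A & A) & B) & C) & ((B & A) -> ~B))) & B) = min(0, 0.04) = 0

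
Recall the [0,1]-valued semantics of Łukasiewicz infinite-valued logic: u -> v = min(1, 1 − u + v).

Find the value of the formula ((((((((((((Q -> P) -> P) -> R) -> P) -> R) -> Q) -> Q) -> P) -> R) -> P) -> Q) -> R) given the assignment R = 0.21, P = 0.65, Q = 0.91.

0.30

(Q -> P): min(1, 1 − 0.91 + 0.65) = 0.74
((Q -> P) -> P): min(1, 1 − 0.74 + 0.65) = 0.91
(((Q -> P) -> P) -> R): min(1, 1 − 0.91 + 0.21) = 0.3
((((Q -> P) -> P) -> R) -> P): min(1, 1 − 0.3 + 0.65) = 1
(((((Q -> P) -> P) -> R) -> P) -> R): min(1, 1 − 1 + 0.21) = 0.21
((((((Q -> P) -> P) -> R) -> P) -> R) -> Q): min(1, 1 − 0.21 + 0.91) = 1
(((((((Q -> P) -> P) -> R) -> P) -> R) -> Q) -> Q): min(1, 1 − 1 + 0.91) = 0.91
((((((((Q -> P) -> P) -> R) -> P) -> R) -> Q) -> Q) -> P): min(1, 1 − 0.91 + 0.65) = 0.74
(((((((((Q -> P) -> P) -> R) -> P) -> R) -> Q) -> Q) -> P) -> R): min(1, 1 − 0.74 + 0.21) = 0.47
((((((((((Q -> P) -> P) -> R) -> P) -> R) -> Q) -> Q) -> P) -> R) -> P): min(1, 1 − 0.47 + 0.65) = 1
(((((((((((Q -> P) -> P) -> R) -> P) -> R) -> Q) -> Q) -> P) -> R) -> P) -> Q): min(1, 1 − 1 + 0.91) = 0.91
((((((((((((Q -> P) -> P) -> R) -> P) -> R) -> Q) -> Q) -> P) -> R) -> P) -> Q) -> R): min(1, 1 − 0.91 + 0.21) = 0.3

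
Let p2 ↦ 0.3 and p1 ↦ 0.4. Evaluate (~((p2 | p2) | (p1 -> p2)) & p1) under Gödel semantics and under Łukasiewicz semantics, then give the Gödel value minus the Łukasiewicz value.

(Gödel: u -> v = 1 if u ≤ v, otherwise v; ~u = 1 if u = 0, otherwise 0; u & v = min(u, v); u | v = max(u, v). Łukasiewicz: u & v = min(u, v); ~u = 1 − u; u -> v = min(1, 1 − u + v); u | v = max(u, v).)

Gödel evaluation:
  (p2 | p2) = max(0.3, 0.3) = 0.3
  (p1 -> p2): 0.4 > 0.3, so result = 0.3
  ((p2 | p2) | (p1 -> p2)) = max(0.3, 0.3) = 0.3
  ~((p2 | p2) | (p1 -> p2)): Gödel ¬ of 0.3 = 0 (operand ≠ 0)
  (~((p2 | p2) | (p1 -> p2)) & p1) = min(0, 0.4) = 0
  Gödel value = 0
Łukasiewicz evaluation:
  (p2 | p2) = max(0.3, 0.3) = 0.3
  (p1 -> p2): min(1, 1 − 0.4 + 0.3) = 0.9
  ((p2 | p2) | (p1 -> p2)) = max(0.3, 0.9) = 0.9
  ~((p2 | p2) | (p1 -> p2)): Łukasiewicz ¬ gives 1 − 0.9 = 0.1
  (~((p2 | p2) | (p1 -> p2)) & p1) = min(0.1, 0.4) = 0.1
  Łukasiewicz value = 0.1
Difference: 0 − 0.1 = -0.10

-0.10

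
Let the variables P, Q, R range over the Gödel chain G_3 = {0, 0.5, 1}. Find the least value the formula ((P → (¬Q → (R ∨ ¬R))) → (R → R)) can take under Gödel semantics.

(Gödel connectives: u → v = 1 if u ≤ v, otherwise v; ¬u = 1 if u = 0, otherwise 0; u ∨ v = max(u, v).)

Every assignment gives 1. For instance at P = 0, Q = 0, R = 0:
  ¬Q: Gödel ¬ of 0 = 1 (operand is 0)
  ¬R: Gödel ¬ of 0 = 1 (operand is 0)
  (R ∨ ¬R) = max(0, 1) = 1
  (¬Q → (R ∨ ¬R)): 1 ≤ 1, so result = 1
  (P → (¬Q → (R ∨ ¬R))): 0 ≤ 1, so result = 1
  (R → R): 0 ≤ 0, so result = 1
  ((P → (¬Q → (R ∨ ¬R))) → (R → R)): 1 ≤ 1, so result = 1
All 27 assignments give value 1 — the formula is a G_3-tautology.

1.00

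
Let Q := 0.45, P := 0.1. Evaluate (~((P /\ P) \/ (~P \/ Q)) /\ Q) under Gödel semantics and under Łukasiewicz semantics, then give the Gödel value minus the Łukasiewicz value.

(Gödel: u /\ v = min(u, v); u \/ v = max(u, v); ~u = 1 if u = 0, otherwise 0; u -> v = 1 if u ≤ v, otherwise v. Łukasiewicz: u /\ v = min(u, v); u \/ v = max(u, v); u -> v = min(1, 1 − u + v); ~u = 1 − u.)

-0.10

Gödel evaluation:
  (P /\ P) = min(0.1, 0.1) = 0.1
  ~P: Gödel ¬ of 0.1 = 0 (operand ≠ 0)
  (~P \/ Q) = max(0, 0.45) = 0.45
  ((P /\ P) \/ (~P \/ Q)) = max(0.1, 0.45) = 0.45
  ~((P /\ P) \/ (~P \/ Q)): Gödel ¬ of 0.45 = 0 (operand ≠ 0)
  (~((P /\ P) \/ (~P \/ Q)) /\ Q) = min(0, 0.45) = 0
  Gödel value = 0
Łukasiewicz evaluation:
  (P /\ P) = min(0.1, 0.1) = 0.1
  ~P: Łukasiewicz ¬ gives 1 − 0.1 = 0.9
  (~P \/ Q) = max(0.9, 0.45) = 0.9
  ((P /\ P) \/ (~P \/ Q)) = max(0.1, 0.9) = 0.9
  ~((P /\ P) \/ (~P \/ Q)): Łukasiewicz ¬ gives 1 − 0.9 = 0.1
  (~((P /\ P) \/ (~P \/ Q)) /\ Q) = min(0.1, 0.45) = 0.1
  Łukasiewicz value = 0.1
Difference: 0 − 0.1 = -0.10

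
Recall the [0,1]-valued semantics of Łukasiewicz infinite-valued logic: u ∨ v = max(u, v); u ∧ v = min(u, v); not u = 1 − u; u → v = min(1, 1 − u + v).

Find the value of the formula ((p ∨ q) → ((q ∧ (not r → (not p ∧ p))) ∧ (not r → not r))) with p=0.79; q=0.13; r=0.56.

0.34

(p ∨ q) = max(0.79, 0.13) = 0.79
not r: Łukasiewicz ¬ gives 1 − 0.56 = 0.44
not p: Łukasiewicz ¬ gives 1 − 0.79 = 0.21
(not p ∧ p) = min(0.21, 0.79) = 0.21
(not r → (not p ∧ p)): min(1, 1 − 0.44 + 0.21) = 0.77
(q ∧ (not r → (not p ∧ p))) = min(0.13, 0.77) = 0.13
not r: Łukasiewicz ¬ gives 1 − 0.56 = 0.44
not r: Łukasiewicz ¬ gives 1 − 0.56 = 0.44
(not r → not r): min(1, 1 − 0.44 + 0.44) = 1
((q ∧ (not r → (not p ∧ p))) ∧ (not r → not r)) = min(0.13, 1) = 0.13
((p ∨ q) → ((q ∧ (not r → (not p ∧ p))) ∧ (not r → not r))): min(1, 1 − 0.79 + 0.13) = 0.34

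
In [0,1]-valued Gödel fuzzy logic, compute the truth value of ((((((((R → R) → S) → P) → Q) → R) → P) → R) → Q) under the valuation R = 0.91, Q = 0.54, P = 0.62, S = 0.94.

0.54

(R → R): 0.91 ≤ 0.91, so result = 1
((R → R) → S): 1 > 0.94, so result = 0.94
(((R → R) → S) → P): 0.94 > 0.62, so result = 0.62
((((R → R) → S) → P) → Q): 0.62 > 0.54, so result = 0.54
(((((R → R) → S) → P) → Q) → R): 0.54 ≤ 0.91, so result = 1
((((((R → R) → S) → P) → Q) → R) → P): 1 > 0.62, so result = 0.62
(((((((R → R) → S) → P) → Q) → R) → P) → R): 0.62 ≤ 0.91, so result = 1
((((((((R → R) → S) → P) → Q) → R) → P) → R) → Q): 1 > 0.54, so result = 0.54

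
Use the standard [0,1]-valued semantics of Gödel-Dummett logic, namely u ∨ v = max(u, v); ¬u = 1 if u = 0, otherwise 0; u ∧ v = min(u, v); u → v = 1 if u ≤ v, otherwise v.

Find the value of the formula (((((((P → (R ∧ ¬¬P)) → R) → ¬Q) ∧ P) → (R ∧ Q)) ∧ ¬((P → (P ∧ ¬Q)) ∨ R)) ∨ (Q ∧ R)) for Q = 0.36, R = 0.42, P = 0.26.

0.36

¬P: Gödel ¬ of 0.26 = 0 (operand ≠ 0)
¬¬P: Gödel ¬ of 0 = 1 (operand is 0)
(R ∧ ¬¬P) = min(0.42, 1) = 0.42
(P → (R ∧ ¬¬P)): 0.26 ≤ 0.42, so result = 1
((P → (R ∧ ¬¬P)) → R): 1 > 0.42, so result = 0.42
¬Q: Gödel ¬ of 0.36 = 0 (operand ≠ 0)
(((P → (R ∧ ¬¬P)) → R) → ¬Q): 0.42 > 0, so result = 0
((((P → (R ∧ ¬¬P)) → R) → ¬Q) ∧ P) = min(0, 0.26) = 0
(R ∧ Q) = min(0.42, 0.36) = 0.36
(((((P → (R ∧ ¬¬P)) → R) → ¬Q) ∧ P) → (R ∧ Q)): 0 ≤ 0.36, so result = 1
¬Q: Gödel ¬ of 0.36 = 0 (operand ≠ 0)
(P ∧ ¬Q) = min(0.26, 0) = 0
(P → (P ∧ ¬Q)): 0.26 > 0, so result = 0
((P → (P ∧ ¬Q)) ∨ R) = max(0, 0.42) = 0.42
¬((P → (P ∧ ¬Q)) ∨ R): Gödel ¬ of 0.42 = 0 (operand ≠ 0)
((((((P → (R ∧ ¬¬P)) → R) → ¬Q) ∧ P) → (R ∧ Q)) ∧ ¬((P → (P ∧ ¬Q)) ∨ R)) = min(1, 0) = 0
(Q ∧ R) = min(0.36, 0.42) = 0.36
(((((((P → (R ∧ ¬¬P)) → R) → ¬Q) ∧ P) → (R ∧ Q)) ∧ ¬((P → (P ∧ ¬Q)) ∨ R)) ∨ (Q ∧ R)) = max(0, 0.36) = 0.36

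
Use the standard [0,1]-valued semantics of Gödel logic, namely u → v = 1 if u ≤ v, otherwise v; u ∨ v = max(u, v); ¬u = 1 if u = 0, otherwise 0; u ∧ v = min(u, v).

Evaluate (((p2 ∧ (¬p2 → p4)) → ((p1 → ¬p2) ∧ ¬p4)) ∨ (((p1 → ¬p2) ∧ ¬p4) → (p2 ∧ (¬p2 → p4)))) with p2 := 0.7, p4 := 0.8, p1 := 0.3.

1.00

¬p2: Gödel ¬ of 0.7 = 0 (operand ≠ 0)
(¬p2 → p4): 0 ≤ 0.8, so result = 1
(p2 ∧ (¬p2 → p4)) = min(0.7, 1) = 0.7
¬p2: Gödel ¬ of 0.7 = 0 (operand ≠ 0)
(p1 → ¬p2): 0.3 > 0, so result = 0
¬p4: Gödel ¬ of 0.8 = 0 (operand ≠ 0)
((p1 → ¬p2) ∧ ¬p4) = min(0, 0) = 0
((p2 ∧ (¬p2 → p4)) → ((p1 → ¬p2) ∧ ¬p4)): 0.7 > 0, so result = 0
¬p2: Gödel ¬ of 0.7 = 0 (operand ≠ 0)
(p1 → ¬p2): 0.3 > 0, so result = 0
¬p4: Gödel ¬ of 0.8 = 0 (operand ≠ 0)
((p1 → ¬p2) ∧ ¬p4) = min(0, 0) = 0
¬p2: Gödel ¬ of 0.7 = 0 (operand ≠ 0)
(¬p2 → p4): 0 ≤ 0.8, so result = 1
(p2 ∧ (¬p2 → p4)) = min(0.7, 1) = 0.7
(((p1 → ¬p2) ∧ ¬p4) → (p2 ∧ (¬p2 → p4))): 0 ≤ 0.7, so result = 1
(((p2 ∧ (¬p2 → p4)) → ((p1 → ¬p2) ∧ ¬p4)) ∨ (((p1 → ¬p2) ∧ ¬p4) → (p2 ∧ (¬p2 → p4)))) = max(0, 1) = 1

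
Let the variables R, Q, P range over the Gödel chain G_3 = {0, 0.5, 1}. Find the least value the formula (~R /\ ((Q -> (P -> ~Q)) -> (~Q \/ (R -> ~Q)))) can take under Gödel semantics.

0.00

The minimum is attained at R = 0.5, Q = 0, P = 0:
  ~R: Gödel ¬ of 0.5 = 0 (operand ≠ 0)
  ~Q: Gödel ¬ of 0 = 1 (operand is 0)
  (P -> ~Q): 0 ≤ 1, so result = 1
  (Q -> (P -> ~Q)): 0 ≤ 1, so result = 1
  ~Q: Gödel ¬ of 0 = 1 (operand is 0)
  ~Q: Gödel ¬ of 0 = 1 (operand is 0)
  (R -> ~Q): 0.5 ≤ 1, so result = 1
  (~Q \/ (R -> ~Q)) = max(1, 1) = 1
  ((Q -> (P -> ~Q)) -> (~Q \/ (R -> ~Q))): 1 ≤ 1, so result = 1
  (~R /\ ((Q -> (P -> ~Q)) -> (~Q \/ (R -> ~Q)))) = min(0, 1) = 0
Checking all 27 assignments confirms none give a value below 0.00.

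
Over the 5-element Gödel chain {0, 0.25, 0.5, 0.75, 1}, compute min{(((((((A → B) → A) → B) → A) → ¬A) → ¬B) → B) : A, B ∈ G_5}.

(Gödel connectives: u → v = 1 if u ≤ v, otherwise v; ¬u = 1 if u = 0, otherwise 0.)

The minimum is attained at A = 0, B = 0:
  (A → B): 0 ≤ 0, so result = 1
  ((A → B) → A): 1 > 0, so result = 0
  (((A → B) → A) → B): 0 ≤ 0, so result = 1
  ((((A → B) → A) → B) → A): 1 > 0, so result = 0
  ¬A: Gödel ¬ of 0 = 1 (operand is 0)
  (((((A → B) → A) → B) → A) → ¬A): 0 ≤ 1, so result = 1
  ¬B: Gödel ¬ of 0 = 1 (operand is 0)
  ((((((A → B) → A) → B) → A) → ¬A) → ¬B): 1 ≤ 1, so result = 1
  (((((((A → B) → A) → B) → A) → ¬A) → ¬B) → B): 1 > 0, so result = 0
Checking all 25 assignments confirms none give a value below 0.00.

0.00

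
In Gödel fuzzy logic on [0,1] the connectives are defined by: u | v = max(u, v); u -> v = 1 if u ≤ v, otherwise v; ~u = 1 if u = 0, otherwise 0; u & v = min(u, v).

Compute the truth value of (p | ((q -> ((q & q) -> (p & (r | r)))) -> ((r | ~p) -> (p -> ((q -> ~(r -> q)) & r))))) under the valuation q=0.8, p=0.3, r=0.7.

(q & q) = min(0.8, 0.8) = 0.8
(r | r) = max(0.7, 0.7) = 0.7
(p & (r | r)) = min(0.3, 0.7) = 0.3
((q & q) -> (p & (r | r))): 0.8 > 0.3, so result = 0.3
(q -> ((q & q) -> (p & (r | r)))): 0.8 > 0.3, so result = 0.3
~p: Gödel ¬ of 0.3 = 0 (operand ≠ 0)
(r | ~p) = max(0.7, 0) = 0.7
(r -> q): 0.7 ≤ 0.8, so result = 1
~(r -> q): Gödel ¬ of 1 = 0 (operand ≠ 0)
(q -> ~(r -> q)): 0.8 > 0, so result = 0
((q -> ~(r -> q)) & r) = min(0, 0.7) = 0
(p -> ((q -> ~(r -> q)) & r)): 0.3 > 0, so result = 0
((r | ~p) -> (p -> ((q -> ~(r -> q)) & r))): 0.7 > 0, so result = 0
((q -> ((q & q) -> (p & (r | r)))) -> ((r | ~p) -> (p -> ((q -> ~(r -> q)) & r)))): 0.3 > 0, so result = 0
(p | ((q -> ((q & q) -> (p & (r | r)))) -> ((r | ~p) -> (p -> ((q -> ~(r -> q)) & r))))) = max(0.3, 0) = 0.3

0.30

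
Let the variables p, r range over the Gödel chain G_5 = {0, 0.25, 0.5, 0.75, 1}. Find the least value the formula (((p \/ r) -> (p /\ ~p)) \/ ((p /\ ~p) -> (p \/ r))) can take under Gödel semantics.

Every assignment gives 1. For instance at p = 0, r = 0:
  (p \/ r) = max(0, 0) = 0
  ~p: Gödel ¬ of 0 = 1 (operand is 0)
  (p /\ ~p) = min(0, 1) = 0
  ((p \/ r) -> (p /\ ~p)): 0 ≤ 0, so result = 1
  ~p: Gödel ¬ of 0 = 1 (operand is 0)
  (p /\ ~p) = min(0, 1) = 0
  (p \/ r) = max(0, 0) = 0
  ((p /\ ~p) -> (p \/ r)): 0 ≤ 0, so result = 1
  (((p \/ r) -> (p /\ ~p)) \/ ((p /\ ~p) -> (p \/ r))) = max(1, 1) = 1
All 25 assignments give value 1 — the formula is a G_5-tautology.

1.00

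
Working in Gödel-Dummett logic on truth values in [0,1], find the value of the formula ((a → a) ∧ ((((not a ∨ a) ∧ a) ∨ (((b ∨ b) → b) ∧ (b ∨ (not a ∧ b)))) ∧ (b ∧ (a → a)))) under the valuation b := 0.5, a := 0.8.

(a → a): 0.8 ≤ 0.8, so result = 1
not a: Gödel ¬ of 0.8 = 0 (operand ≠ 0)
(not a ∨ a) = max(0, 0.8) = 0.8
((not a ∨ a) ∧ a) = min(0.8, 0.8) = 0.8
(b ∨ b) = max(0.5, 0.5) = 0.5
((b ∨ b) → b): 0.5 ≤ 0.5, so result = 1
not a: Gödel ¬ of 0.8 = 0 (operand ≠ 0)
(not a ∧ b) = min(0, 0.5) = 0
(b ∨ (not a ∧ b)) = max(0.5, 0) = 0.5
(((b ∨ b) → b) ∧ (b ∨ (not a ∧ b))) = min(1, 0.5) = 0.5
(((not a ∨ a) ∧ a) ∨ (((b ∨ b) → b) ∧ (b ∨ (not a ∧ b)))) = max(0.8, 0.5) = 0.8
(a → a): 0.8 ≤ 0.8, so result = 1
(b ∧ (a → a)) = min(0.5, 1) = 0.5
((((not a ∨ a) ∧ a) ∨ (((b ∨ b) → b) ∧ (b ∨ (not a ∧ b)))) ∧ (b ∧ (a → a))) = min(0.8, 0.5) = 0.5
((a → a) ∧ ((((not a ∨ a) ∧ a) ∨ (((b ∨ b) → b) ∧ (b ∨ (not a ∧ b)))) ∧ (b ∧ (a → a)))) = min(1, 0.5) = 0.5

0.50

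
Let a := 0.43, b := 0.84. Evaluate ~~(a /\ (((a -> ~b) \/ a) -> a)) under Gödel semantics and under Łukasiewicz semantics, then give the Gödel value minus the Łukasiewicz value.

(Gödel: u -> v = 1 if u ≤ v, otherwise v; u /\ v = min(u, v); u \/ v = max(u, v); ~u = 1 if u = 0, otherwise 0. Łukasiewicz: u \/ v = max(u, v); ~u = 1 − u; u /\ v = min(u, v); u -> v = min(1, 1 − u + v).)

0.57

Gödel evaluation:
  ~b: Gödel ¬ of 0.84 = 0 (operand ≠ 0)
  (a -> ~b): 0.43 > 0, so result = 0
  ((a -> ~b) \/ a) = max(0, 0.43) = 0.43
  (((a -> ~b) \/ a) -> a): 0.43 ≤ 0.43, so result = 1
  (a /\ (((a -> ~b) \/ a) -> a)) = min(0.43, 1) = 0.43
  ~(a /\ (((a -> ~b) \/ a) -> a)): Gödel ¬ of 0.43 = 0 (operand ≠ 0)
  ~~(a /\ (((a -> ~b) \/ a) -> a)): Gödel ¬ of 0 = 1 (operand is 0)
  Gödel value = 1
Łukasiewicz evaluation:
  ~b: Łukasiewicz ¬ gives 1 − 0.84 = 0.16
  (a -> ~b): min(1, 1 − 0.43 + 0.16) = 0.73
  ((a -> ~b) \/ a) = max(0.73, 0.43) = 0.73
  (((a -> ~b) \/ a) -> a): min(1, 1 − 0.73 + 0.43) = 0.7
  (a /\ (((a -> ~b) \/ a) -> a)) = min(0.43, 0.7) = 0.43
  ~(a /\ (((a -> ~b) \/ a) -> a)): Łukasiewicz ¬ gives 1 − 0.43 = 0.57
  ~~(a /\ (((a -> ~b) \/ a) -> a)): Łukasiewicz ¬ gives 1 − 0.57 = 0.43
  Łukasiewicz value = 0.43
Difference: 1 − 0.43 = 0.57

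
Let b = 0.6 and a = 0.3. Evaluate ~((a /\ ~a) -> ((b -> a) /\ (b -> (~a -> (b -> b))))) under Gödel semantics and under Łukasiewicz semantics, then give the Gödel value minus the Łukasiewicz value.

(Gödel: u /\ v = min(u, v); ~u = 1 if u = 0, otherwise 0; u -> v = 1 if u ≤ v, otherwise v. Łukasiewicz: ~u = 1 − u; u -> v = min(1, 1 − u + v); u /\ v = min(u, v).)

Gödel evaluation:
  ~a: Gödel ¬ of 0.3 = 0 (operand ≠ 0)
  (a /\ ~a) = min(0.3, 0) = 0
  (b -> a): 0.6 > 0.3, so result = 0.3
  ~a: Gödel ¬ of 0.3 = 0 (operand ≠ 0)
  (b -> b): 0.6 ≤ 0.6, so result = 1
  (~a -> (b -> b)): 0 ≤ 1, so result = 1
  (b -> (~a -> (b -> b))): 0.6 ≤ 1, so result = 1
  ((b -> a) /\ (b -> (~a -> (b -> b)))) = min(0.3, 1) = 0.3
  ((a /\ ~a) -> ((b -> a) /\ (b -> (~a -> (b -> b))))): 0 ≤ 0.3, so result = 1
  ~((a /\ ~a) -> ((b -> a) /\ (b -> (~a -> (b -> b))))): Gödel ¬ of 1 = 0 (operand ≠ 0)
  Gödel value = 0
Łukasiewicz evaluation:
  ~a: Łukasiewicz ¬ gives 1 − 0.3 = 0.7
  (a /\ ~a) = min(0.3, 0.7) = 0.3
  (b -> a): min(1, 1 − 0.6 + 0.3) = 0.7
  ~a: Łukasiewicz ¬ gives 1 − 0.3 = 0.7
  (b -> b): min(1, 1 − 0.6 + 0.6) = 1
  (~a -> (b -> b)): min(1, 1 − 0.7 + 1) = 1
  (b -> (~a -> (b -> b))): min(1, 1 − 0.6 + 1) = 1
  ((b -> a) /\ (b -> (~a -> (b -> b)))) = min(0.7, 1) = 0.7
  ((a /\ ~a) -> ((b -> a) /\ (b -> (~a -> (b -> b))))): min(1, 1 − 0.3 + 0.7) = 1
  ~((a /\ ~a) -> ((b -> a) /\ (b -> (~a -> (b -> b))))): Łukasiewicz ¬ gives 1 − 1 = 0
  Łukasiewicz value = 0
Difference: 0 − 0 = 0.00

0.00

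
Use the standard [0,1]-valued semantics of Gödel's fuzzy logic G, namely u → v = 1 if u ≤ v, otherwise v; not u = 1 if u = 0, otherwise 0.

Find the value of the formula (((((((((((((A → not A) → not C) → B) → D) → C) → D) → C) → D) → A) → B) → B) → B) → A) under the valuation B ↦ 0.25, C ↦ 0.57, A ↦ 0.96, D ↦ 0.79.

not A: Gödel ¬ of 0.96 = 0 (operand ≠ 0)
(A → not A): 0.96 > 0, so result = 0
not C: Gödel ¬ of 0.57 = 0 (operand ≠ 0)
((A → not A) → not C): 0 ≤ 0, so result = 1
(((A → not A) → not C) → B): 1 > 0.25, so result = 0.25
((((A → not A) → not C) → B) → D): 0.25 ≤ 0.79, so result = 1
(((((A → not A) → not C) → B) → D) → C): 1 > 0.57, so result = 0.57
((((((A → not A) → not C) → B) → D) → C) → D): 0.57 ≤ 0.79, so result = 1
(((((((A → not A) → not C) → B) → D) → C) → D) → C): 1 > 0.57, so result = 0.57
((((((((A → not A) → not C) → B) → D) → C) → D) → C) → D): 0.57 ≤ 0.79, so result = 1
(((((((((A → not A) → not C) → B) → D) → C) → D) → C) → D) → A): 1 > 0.96, so result = 0.96
((((((((((A → not A) → not C) → B) → D) → C) → D) → C) → D) → A) → B): 0.96 > 0.25, so result = 0.25
(((((((((((A → not A) → not C) → B) → D) → C) → D) → C) → D) → A) → B) → B): 0.25 ≤ 0.25, so result = 1
((((((((((((A → not A) → not C) → B) → D) → C) → D) → C) → D) → A) → B) → B) → B): 1 > 0.25, so result = 0.25
(((((((((((((A → not A) → not C) → B) → D) → C) → D) → C) → D) → A) → B) → B) → B) → A): 0.25 ≤ 0.96, so result = 1

1.00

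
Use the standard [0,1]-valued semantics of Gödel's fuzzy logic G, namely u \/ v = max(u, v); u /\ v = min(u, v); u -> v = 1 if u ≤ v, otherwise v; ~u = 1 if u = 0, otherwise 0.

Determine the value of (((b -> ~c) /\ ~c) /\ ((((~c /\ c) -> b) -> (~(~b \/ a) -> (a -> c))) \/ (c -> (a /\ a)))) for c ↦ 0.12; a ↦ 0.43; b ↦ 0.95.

0.00

~c: Gödel ¬ of 0.12 = 0 (operand ≠ 0)
(b -> ~c): 0.95 > 0, so result = 0
~c: Gödel ¬ of 0.12 = 0 (operand ≠ 0)
((b -> ~c) /\ ~c) = min(0, 0) = 0
~c: Gödel ¬ of 0.12 = 0 (operand ≠ 0)
(~c /\ c) = min(0, 0.12) = 0
((~c /\ c) -> b): 0 ≤ 0.95, so result = 1
~b: Gödel ¬ of 0.95 = 0 (operand ≠ 0)
(~b \/ a) = max(0, 0.43) = 0.43
~(~b \/ a): Gödel ¬ of 0.43 = 0 (operand ≠ 0)
(a -> c): 0.43 > 0.12, so result = 0.12
(~(~b \/ a) -> (a -> c)): 0 ≤ 0.12, so result = 1
(((~c /\ c) -> b) -> (~(~b \/ a) -> (a -> c))): 1 ≤ 1, so result = 1
(a /\ a) = min(0.43, 0.43) = 0.43
(c -> (a /\ a)): 0.12 ≤ 0.43, so result = 1
((((~c /\ c) -> b) -> (~(~b \/ a) -> (a -> c))) \/ (c -> (a /\ a))) = max(1, 1) = 1
(((b -> ~c) /\ ~c) /\ ((((~c /\ c) -> b) -> (~(~b \/ a) -> (a -> c))) \/ (c -> (a /\ a)))) = min(0, 1) = 0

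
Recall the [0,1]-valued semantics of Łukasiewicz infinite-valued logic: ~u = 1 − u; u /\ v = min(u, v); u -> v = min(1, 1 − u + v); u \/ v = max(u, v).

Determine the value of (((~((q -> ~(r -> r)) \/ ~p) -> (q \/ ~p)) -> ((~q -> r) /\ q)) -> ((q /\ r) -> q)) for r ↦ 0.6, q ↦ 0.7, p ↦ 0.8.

1.00

(r -> r): min(1, 1 − 0.6 + 0.6) = 1
~(r -> r): Łukasiewicz ¬ gives 1 − 1 = 0
(q -> ~(r -> r)): min(1, 1 − 0.7 + 0) = 0.3
~p: Łukasiewicz ¬ gives 1 − 0.8 = 0.2
((q -> ~(r -> r)) \/ ~p) = max(0.3, 0.2) = 0.3
~((q -> ~(r -> r)) \/ ~p): Łukasiewicz ¬ gives 1 − 0.3 = 0.7
~p: Łukasiewicz ¬ gives 1 − 0.8 = 0.2
(q \/ ~p) = max(0.7, 0.2) = 0.7
(~((q -> ~(r -> r)) \/ ~p) -> (q \/ ~p)): min(1, 1 − 0.7 + 0.7) = 1
~q: Łukasiewicz ¬ gives 1 − 0.7 = 0.3
(~q -> r): min(1, 1 − 0.3 + 0.6) = 1
((~q -> r) /\ q) = min(1, 0.7) = 0.7
((~((q -> ~(r -> r)) \/ ~p) -> (q \/ ~p)) -> ((~q -> r) /\ q)): min(1, 1 − 1 + 0.7) = 0.7
(q /\ r) = min(0.7, 0.6) = 0.6
((q /\ r) -> q): min(1, 1 − 0.6 + 0.7) = 1
(((~((q -> ~(r -> r)) \/ ~p) -> (q \/ ~p)) -> ((~q -> r) /\ q)) -> ((q /\ r) -> q)): min(1, 1 − 0.7 + 1) = 1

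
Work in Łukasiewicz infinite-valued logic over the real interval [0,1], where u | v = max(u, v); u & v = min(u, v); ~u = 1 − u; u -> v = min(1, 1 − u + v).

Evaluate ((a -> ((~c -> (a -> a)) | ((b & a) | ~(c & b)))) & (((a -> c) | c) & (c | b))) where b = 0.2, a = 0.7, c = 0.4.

0.40

~c: Łukasiewicz ¬ gives 1 − 0.4 = 0.6
(a -> a): min(1, 1 − 0.7 + 0.7) = 1
(~c -> (a -> a)): min(1, 1 − 0.6 + 1) = 1
(b & a) = min(0.2, 0.7) = 0.2
(c & b) = min(0.4, 0.2) = 0.2
~(c & b): Łukasiewicz ¬ gives 1 − 0.2 = 0.8
((b & a) | ~(c & b)) = max(0.2, 0.8) = 0.8
((~c -> (a -> a)) | ((b & a) | ~(c & b))) = max(1, 0.8) = 1
(a -> ((~c -> (a -> a)) | ((b & a) | ~(c & b)))): min(1, 1 − 0.7 + 1) = 1
(a -> c): min(1, 1 − 0.7 + 0.4) = 0.7
((a -> c) | c) = max(0.7, 0.4) = 0.7
(c | b) = max(0.4, 0.2) = 0.4
(((a -> c) | c) & (c | b)) = min(0.7, 0.4) = 0.4
((a -> ((~c -> (a -> a)) | ((b & a) | ~(c & b)))) & (((a -> c) | c) & (c | b))) = min(1, 0.4) = 0.4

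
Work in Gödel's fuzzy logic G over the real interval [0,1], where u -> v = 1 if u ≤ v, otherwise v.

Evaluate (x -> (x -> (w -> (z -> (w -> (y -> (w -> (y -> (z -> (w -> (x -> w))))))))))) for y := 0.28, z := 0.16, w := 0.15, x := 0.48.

1.00

(x -> w): 0.48 > 0.15, so result = 0.15
(w -> (x -> w)): 0.15 ≤ 0.15, so result = 1
(z -> (w -> (x -> w))): 0.16 ≤ 1, so result = 1
(y -> (z -> (w -> (x -> w)))): 0.28 ≤ 1, so result = 1
(w -> (y -> (z -> (w -> (x -> w))))): 0.15 ≤ 1, so result = 1
(y -> (w -> (y -> (z -> (w -> (x -> w)))))): 0.28 ≤ 1, so result = 1
(w -> (y -> (w -> (y -> (z -> (w -> (x -> w))))))): 0.15 ≤ 1, so result = 1
(z -> (w -> (y -> (w -> (y -> (z -> (w -> (x -> w)))))))): 0.16 ≤ 1, so result = 1
(w -> (z -> (w -> (y -> (w -> (y -> (z -> (w -> (x -> w))))))))): 0.15 ≤ 1, so result = 1
(x -> (w -> (z -> (w -> (y -> (w -> (y -> (z -> (w -> (x -> w)))))))))): 0.48 ≤ 1, so result = 1
(x -> (x -> (w -> (z -> (w -> (y -> (w -> (y -> (z -> (w -> (x -> w))))))))))): 0.48 ≤ 1, so result = 1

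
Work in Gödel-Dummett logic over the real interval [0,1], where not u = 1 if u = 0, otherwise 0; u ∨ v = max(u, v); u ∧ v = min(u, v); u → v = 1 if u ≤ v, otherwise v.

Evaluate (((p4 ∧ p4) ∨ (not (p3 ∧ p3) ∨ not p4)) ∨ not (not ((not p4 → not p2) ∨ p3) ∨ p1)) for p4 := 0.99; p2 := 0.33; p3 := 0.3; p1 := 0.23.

0.99

(p4 ∧ p4) = min(0.99, 0.99) = 0.99
(p3 ∧ p3) = min(0.3, 0.3) = 0.3
not (p3 ∧ p3): Gödel ¬ of 0.3 = 0 (operand ≠ 0)
not p4: Gödel ¬ of 0.99 = 0 (operand ≠ 0)
(not (p3 ∧ p3) ∨ not p4) = max(0, 0) = 0
((p4 ∧ p4) ∨ (not (p3 ∧ p3) ∨ not p4)) = max(0.99, 0) = 0.99
not p4: Gödel ¬ of 0.99 = 0 (operand ≠ 0)
not p2: Gödel ¬ of 0.33 = 0 (operand ≠ 0)
(not p4 → not p2): 0 ≤ 0, so result = 1
((not p4 → not p2) ∨ p3) = max(1, 0.3) = 1
not ((not p4 → not p2) ∨ p3): Gödel ¬ of 1 = 0 (operand ≠ 0)
(not ((not p4 → not p2) ∨ p3) ∨ p1) = max(0, 0.23) = 0.23
not (not ((not p4 → not p2) ∨ p3) ∨ p1): Gödel ¬ of 0.23 = 0 (operand ≠ 0)
(((p4 ∧ p4) ∨ (not (p3 ∧ p3) ∨ not p4)) ∨ not (not ((not p4 → not p2) ∨ p3) ∨ p1)) = max(0.99, 0) = 0.99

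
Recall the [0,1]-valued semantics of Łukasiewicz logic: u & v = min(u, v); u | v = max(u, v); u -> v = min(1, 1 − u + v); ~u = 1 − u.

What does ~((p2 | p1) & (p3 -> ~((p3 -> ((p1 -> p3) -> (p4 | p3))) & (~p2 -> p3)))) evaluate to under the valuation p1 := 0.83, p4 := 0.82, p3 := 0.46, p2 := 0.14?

(p2 | p1) = max(0.14, 0.83) = 0.83
(p1 -> p3): min(1, 1 − 0.83 + 0.46) = 0.63
(p4 | p3) = max(0.82, 0.46) = 0.82
((p1 -> p3) -> (p4 | p3)): min(1, 1 − 0.63 + 0.82) = 1
(p3 -> ((p1 -> p3) -> (p4 | p3))): min(1, 1 − 0.46 + 1) = 1
~p2: Łukasiewicz ¬ gives 1 − 0.14 = 0.86
(~p2 -> p3): min(1, 1 − 0.86 + 0.46) = 0.6
((p3 -> ((p1 -> p3) -> (p4 | p3))) & (~p2 -> p3)) = min(1, 0.6) = 0.6
~((p3 -> ((p1 -> p3) -> (p4 | p3))) & (~p2 -> p3)): Łukasiewicz ¬ gives 1 − 0.6 = 0.4
(p3 -> ~((p3 -> ((p1 -> p3) -> (p4 | p3))) & (~p2 -> p3))): min(1, 1 − 0.46 + 0.4) = 0.94
((p2 | p1) & (p3 -> ~((p3 -> ((p1 -> p3) -> (p4 | p3))) & (~p2 -> p3)))) = min(0.83, 0.94) = 0.83
~((p2 | p1) & (p3 -> ~((p3 -> ((p1 -> p3) -> (p4 | p3))) & (~p2 -> p3)))): Łukasiewicz ¬ gives 1 − 0.83 = 0.17

0.17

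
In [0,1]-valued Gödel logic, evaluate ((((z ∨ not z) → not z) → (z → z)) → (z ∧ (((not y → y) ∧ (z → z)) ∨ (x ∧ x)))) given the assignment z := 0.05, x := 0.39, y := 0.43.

not z: Gödel ¬ of 0.05 = 0 (operand ≠ 0)
(z ∨ not z) = max(0.05, 0) = 0.05
not z: Gödel ¬ of 0.05 = 0 (operand ≠ 0)
((z ∨ not z) → not z): 0.05 > 0, so result = 0
(z → z): 0.05 ≤ 0.05, so result = 1
(((z ∨ not z) → not z) → (z → z)): 0 ≤ 1, so result = 1
not y: Gödel ¬ of 0.43 = 0 (operand ≠ 0)
(not y → y): 0 ≤ 0.43, so result = 1
(z → z): 0.05 ≤ 0.05, so result = 1
((not y → y) ∧ (z → z)) = min(1, 1) = 1
(x ∧ x) = min(0.39, 0.39) = 0.39
(((not y → y) ∧ (z → z)) ∨ (x ∧ x)) = max(1, 0.39) = 1
(z ∧ (((not y → y) ∧ (z → z)) ∨ (x ∧ x))) = min(0.05, 1) = 0.05
((((z ∨ not z) → not z) → (z → z)) → (z ∧ (((not y → y) ∧ (z → z)) ∨ (x ∧ x)))): 1 > 0.05, so result = 0.05

0.05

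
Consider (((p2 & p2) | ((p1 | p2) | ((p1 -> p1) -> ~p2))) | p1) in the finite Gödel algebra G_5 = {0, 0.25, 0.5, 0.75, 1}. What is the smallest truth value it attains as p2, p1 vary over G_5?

The minimum is attained at p2 = 0.25, p1 = 0:
  (p2 & p2) = min(0.25, 0.25) = 0.25
  (p1 | p2) = max(0, 0.25) = 0.25
  (p1 -> p1): 0 ≤ 0, so result = 1
  ~p2: Gödel ¬ of 0.25 = 0 (operand ≠ 0)
  ((p1 -> p1) -> ~p2): 1 > 0, so result = 0
  ((p1 | p2) | ((p1 -> p1) -> ~p2)) = max(0.25, 0) = 0.25
  ((p2 & p2) | ((p1 | p2) | ((p1 -> p1) -> ~p2))) = max(0.25, 0.25) = 0.25
  (((p2 & p2) | ((p1 | p2) | ((p1 -> p1) -> ~p2))) | p1) = max(0.25, 0) = 0.25
Checking all 25 assignments confirms none give a value below 0.25.

0.25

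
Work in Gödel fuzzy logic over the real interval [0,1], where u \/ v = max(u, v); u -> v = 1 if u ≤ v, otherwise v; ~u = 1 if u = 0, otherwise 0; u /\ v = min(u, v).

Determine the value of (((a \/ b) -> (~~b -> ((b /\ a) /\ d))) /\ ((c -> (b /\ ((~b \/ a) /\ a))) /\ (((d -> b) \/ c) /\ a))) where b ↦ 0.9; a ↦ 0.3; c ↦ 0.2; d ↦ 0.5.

(a \/ b) = max(0.3, 0.9) = 0.9
~b: Gödel ¬ of 0.9 = 0 (operand ≠ 0)
~~b: Gödel ¬ of 0 = 1 (operand is 0)
(b /\ a) = min(0.9, 0.3) = 0.3
((b /\ a) /\ d) = min(0.3, 0.5) = 0.3
(~~b -> ((b /\ a) /\ d)): 1 > 0.3, so result = 0.3
((a \/ b) -> (~~b -> ((b /\ a) /\ d))): 0.9 > 0.3, so result = 0.3
~b: Gödel ¬ of 0.9 = 0 (operand ≠ 0)
(~b \/ a) = max(0, 0.3) = 0.3
((~b \/ a) /\ a) = min(0.3, 0.3) = 0.3
(b /\ ((~b \/ a) /\ a)) = min(0.9, 0.3) = 0.3
(c -> (b /\ ((~b \/ a) /\ a))): 0.2 ≤ 0.3, so result = 1
(d -> b): 0.5 ≤ 0.9, so result = 1
((d -> b) \/ c) = max(1, 0.2) = 1
(((d -> b) \/ c) /\ a) = min(1, 0.3) = 0.3
((c -> (b /\ ((~b \/ a) /\ a))) /\ (((d -> b) \/ c) /\ a)) = min(1, 0.3) = 0.3
(((a \/ b) -> (~~b -> ((b /\ a) /\ d))) /\ ((c -> (b /\ ((~b \/ a) /\ a))) /\ (((d -> b) \/ c) /\ a))) = min(0.3, 0.3) = 0.3

0.30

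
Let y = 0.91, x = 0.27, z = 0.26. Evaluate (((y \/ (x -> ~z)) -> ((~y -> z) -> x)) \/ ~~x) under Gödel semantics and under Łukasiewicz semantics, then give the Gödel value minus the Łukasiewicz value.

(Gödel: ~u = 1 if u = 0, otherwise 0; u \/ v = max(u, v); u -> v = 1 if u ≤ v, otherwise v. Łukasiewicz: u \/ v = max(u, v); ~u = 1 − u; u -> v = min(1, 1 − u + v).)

Gödel evaluation:
  ~z: Gödel ¬ of 0.26 = 0 (operand ≠ 0)
  (x -> ~z): 0.27 > 0, so result = 0
  (y \/ (x -> ~z)) = max(0.91, 0) = 0.91
  ~y: Gödel ¬ of 0.91 = 0 (operand ≠ 0)
  (~y -> z): 0 ≤ 0.26, so result = 1
  ((~y -> z) -> x): 1 > 0.27, so result = 0.27
  ((y \/ (x -> ~z)) -> ((~y -> z) -> x)): 0.91 > 0.27, so result = 0.27
  ~x: Gödel ¬ of 0.27 = 0 (operand ≠ 0)
  ~~x: Gödel ¬ of 0 = 1 (operand is 0)
  (((y \/ (x -> ~z)) -> ((~y -> z) -> x)) \/ ~~x) = max(0.27, 1) = 1
  Gödel value = 1
Łukasiewicz evaluation:
  ~z: Łukasiewicz ¬ gives 1 − 0.26 = 0.74
  (x -> ~z): min(1, 1 − 0.27 + 0.74) = 1
  (y \/ (x -> ~z)) = max(0.91, 1) = 1
  ~y: Łukasiewicz ¬ gives 1 − 0.91 = 0.09
  (~y -> z): min(1, 1 − 0.09 + 0.26) = 1
  ((~y -> z) -> x): min(1, 1 − 1 + 0.27) = 0.27
  ((y \/ (x -> ~z)) -> ((~y -> z) -> x)): min(1, 1 − 1 + 0.27) = 0.27
  ~x: Łukasiewicz ¬ gives 1 − 0.27 = 0.73
  ~~x: Łukasiewicz ¬ gives 1 − 0.73 = 0.27
  (((y \/ (x -> ~z)) -> ((~y -> z) -> x)) \/ ~~x) = max(0.27, 0.27) = 0.27
  Łukasiewicz value = 0.27
Difference: 1 − 0.27 = 0.73

0.73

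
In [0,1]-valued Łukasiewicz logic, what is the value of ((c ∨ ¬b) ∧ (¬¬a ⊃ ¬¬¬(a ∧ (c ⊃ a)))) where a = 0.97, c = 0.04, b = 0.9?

¬b: Łukasiewicz ¬ gives 1 − 0.9 = 0.1
(c ∨ ¬b) = max(0.04, 0.1) = 0.1
¬a: Łukasiewicz ¬ gives 1 − 0.97 = 0.03
¬¬a: Łukasiewicz ¬ gives 1 − 0.03 = 0.97
(c ⊃ a): min(1, 1 − 0.04 + 0.97) = 1
(a ∧ (c ⊃ a)) = min(0.97, 1) = 0.97
¬(a ∧ (c ⊃ a)): Łukasiewicz ¬ gives 1 − 0.97 = 0.03
¬¬(a ∧ (c ⊃ a)): Łukasiewicz ¬ gives 1 − 0.03 = 0.97
¬¬¬(a ∧ (c ⊃ a)): Łukasiewicz ¬ gives 1 − 0.97 = 0.03
(¬¬a ⊃ ¬¬¬(a ∧ (c ⊃ a))): min(1, 1 − 0.97 + 0.03) = 0.06
((c ∨ ¬b) ∧ (¬¬a ⊃ ¬¬¬(a ∧ (c ⊃ a)))) = min(0.1, 0.06) = 0.06

0.06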